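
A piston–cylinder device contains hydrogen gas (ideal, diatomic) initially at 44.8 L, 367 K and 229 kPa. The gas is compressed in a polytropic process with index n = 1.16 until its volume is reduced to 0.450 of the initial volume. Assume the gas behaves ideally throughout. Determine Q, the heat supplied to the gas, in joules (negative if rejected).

-5240 J

n = P₁V₁/(RT₁) = 229×44.8/(8.314×367) = 3.36 mol.
Polytropic n=1.16: T₂ = T₁(V₁/V₂)^(n−1) = 367×(2.22)^0.16 = 417 K; P₂ = P₁(V₁/V₂)^n = 578 kPa.
W = (P₁V₁−P₂V₂)/(n−1) = (229×44.8−578×20.2)/0.16 = -8740 J.
ΔU = nCvΔT = 3.36×20.8×(417−367) = 3500 J.
Q = ΔU + W = -5240 J.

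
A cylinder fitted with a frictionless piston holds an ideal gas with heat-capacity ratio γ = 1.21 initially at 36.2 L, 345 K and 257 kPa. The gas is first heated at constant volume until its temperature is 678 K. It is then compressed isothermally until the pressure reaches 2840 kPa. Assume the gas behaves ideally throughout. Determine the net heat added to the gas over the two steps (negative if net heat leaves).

11200 J

n = P₁V₁/(RT₁) = 257×36.2/(8.314×345) = 3.24 mol.
Step 1 — Isochoric: V stays 36.2 L; P/T = const ⇒ T₂ = 678 K, P₂ = 505 kPa.
W = 0 (no volume change).
ΔU = nCvΔT = 3.24×39.6×(678−345) = 42800 J.
Q = ΔU = 42800 J.
State after step 1: P = 505 kPa, V = 36.2 L, T = 678 K.
Step 2 — Isothermal: T stays 678 K; PV = const ⇒ V₂ = 6.44 L, P₂ = 2840 kPa.
ΔU = 0 (ideal gas, T constant).
W = nRT ln(V₂/V₁) = 3.24×8.314×678×ln(0.178) = -31600 J.
Q = ΔU + W = -31600 J.
Net over both steps: W = -31600 J, Q = 11200 J, ΔU = 42800 J.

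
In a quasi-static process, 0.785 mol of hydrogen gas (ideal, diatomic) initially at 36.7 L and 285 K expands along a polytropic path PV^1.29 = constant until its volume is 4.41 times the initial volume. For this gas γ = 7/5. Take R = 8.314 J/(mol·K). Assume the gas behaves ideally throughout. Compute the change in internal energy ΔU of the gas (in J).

P₁ = nRT₁/V₁ = 0.785×8.314×285/36.7 = 50.7 kPa.
Polytropic n=1.29: T₂ = T₁(V₁/V₂)^(n−1) = 285×(0.227)^0.29 = 185 K; P₂ = P₁(V₁/V₂)^n = 7.47 kPa.
For an ideal gas ΔU = nCvΔT with Cv = (5/2)R = 20.8 J/(mol·K).
ΔU = 0.785×20.8×(185−285) = -1630 J.

-1630 J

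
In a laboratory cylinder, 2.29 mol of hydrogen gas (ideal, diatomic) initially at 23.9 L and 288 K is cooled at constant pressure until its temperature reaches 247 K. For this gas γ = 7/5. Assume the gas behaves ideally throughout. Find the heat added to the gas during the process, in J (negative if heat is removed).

-2730 J

P₁ = nRT₁/V₁ = 2.29×8.314×288/23.9 = 229 kPa.
Isobaric: P stays 229 kPa; V/T = const ⇒ T₂ = 247 K, V₂ = 20.5 L.
W = PΔV = 229×(20.5−23.9) kPa·L = -781 J.
ΔU = nCvΔT = 2.29×20.8×(247−288) = -1950 J.
Q = ΔU + W = nCpΔT = -2730 J.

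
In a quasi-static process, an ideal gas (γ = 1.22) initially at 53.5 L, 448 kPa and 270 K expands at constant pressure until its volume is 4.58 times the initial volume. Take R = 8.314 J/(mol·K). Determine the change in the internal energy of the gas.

n = P₁V₁/(RT₁) = 448×53.5/(8.314×270) = 10.7 mol.
Isobaric: P stays 448 kPa; V/T = const ⇒ T₂ = 1240 K, V₂ = 245 L.
For an ideal gas ΔU = nCvΔT with Cv = R/(γ−1) = 37.8 J/(mol·K).
ΔU = 10.7×37.8×(1240−270) = 390000 J.

390000 J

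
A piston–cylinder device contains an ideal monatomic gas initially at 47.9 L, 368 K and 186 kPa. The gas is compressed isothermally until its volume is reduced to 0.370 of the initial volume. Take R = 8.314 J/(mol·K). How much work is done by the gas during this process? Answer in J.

-8860 J

n = P₁V₁/(RT₁) = 186×47.9/(8.314×368) = 2.91 mol.
Isothermal: T stays 368 K; PV = const ⇒ V₂ = 17.7 L, P₂ = 503 kPa.
W = nRT ln(V₂/V₁) = 2.91×8.314×368×ln(0.370) = -8860 J.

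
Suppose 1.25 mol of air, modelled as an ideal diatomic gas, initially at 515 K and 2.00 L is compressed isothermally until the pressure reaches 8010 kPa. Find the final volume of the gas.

P₁ = nRT₁/V₁ = 1.25×8.314×515/2.00 = 2680 kPa.
Isothermal: T stays 515 K; PV = const ⇒ V₂ = 0.668 L, P₂ = 8010 kPa.

0.668 L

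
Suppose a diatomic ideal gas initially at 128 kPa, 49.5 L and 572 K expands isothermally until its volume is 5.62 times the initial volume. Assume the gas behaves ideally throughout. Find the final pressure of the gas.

Isothermal: T stays 572 K; PV = const ⇒ V₂ = 278 L, P₂ = 22.8 kPa.

22.8 kPa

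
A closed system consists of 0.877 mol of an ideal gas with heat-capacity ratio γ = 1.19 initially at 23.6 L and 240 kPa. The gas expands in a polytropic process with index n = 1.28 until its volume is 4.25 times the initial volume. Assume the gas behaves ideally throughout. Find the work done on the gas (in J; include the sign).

T₁ = P₁V₁/(nR) = 240×23.6/(0.877×8.314) = 777 K.
Polytropic n=1.28: T₂ = T₁(V₁/V₂)^(n−1) = 777×(0.235)^0.28 = 518 K; P₂ = P₁(V₁/V₂)^n = 37.7 kPa.
W = (P₁V₁−P₂V₂)/(n−1) = (240×23.6−37.7×100)/0.28 = 6740 J.
Work done on the gas = −W_by = -6740 J.

-6740 J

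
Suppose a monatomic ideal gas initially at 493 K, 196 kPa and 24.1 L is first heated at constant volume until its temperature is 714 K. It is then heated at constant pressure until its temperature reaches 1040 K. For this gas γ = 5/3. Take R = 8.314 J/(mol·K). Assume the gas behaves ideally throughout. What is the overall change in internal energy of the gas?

n = P₁V₁/(RT₁) = 196×24.1/(8.314×493) = 1.15 mol.
Step 1 — Isochoric: V stays 24.1 L; P/T = const ⇒ T₂ = 714 K, P₂ = 284 kPa.
W = 0 (no volume change).
ΔU = nCvΔT = 1.15×12.5×(714−493) = 3180 J.
Q = ΔU = 3180 J.
State after step 1: P = 284 kPa, V = 24.1 L, T = 714 K.
Step 2 — Isobaric: P stays 284 kPa; V/T = const ⇒ T₂ = 1040 K, V₂ = 35.1 L.
W = PΔV = 284×(35.1−24.1) kPa·L = 3120 J.
ΔU = nCvΔT = 1.15×12.5×(1040−714) = 4690 J.
Q = ΔU + W = nCpΔT = 7810 J.
Net over both steps: W = 3120 J, Q = 11000 J, ΔU = 7860 J.

7860 J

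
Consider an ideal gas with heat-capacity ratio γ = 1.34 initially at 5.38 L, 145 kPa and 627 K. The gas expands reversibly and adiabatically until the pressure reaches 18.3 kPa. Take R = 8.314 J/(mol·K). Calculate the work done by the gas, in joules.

n = P₁V₁/(RT₁) = 145×5.38/(8.314×627) = 0.150 mol.
Adiabatic: T₂/T₁ = (P₂/P₁)^((γ−1)/γ) ⇒ T₂ = 627×(0.126)^0.254 = 371 K; V₂ = 25.2 L.
ΔU = nCvΔT = 0.150×24.5×(371−627) = -937 J.
Q = 0 for an adiabatic process, so W = −ΔU = 937 J.

937 J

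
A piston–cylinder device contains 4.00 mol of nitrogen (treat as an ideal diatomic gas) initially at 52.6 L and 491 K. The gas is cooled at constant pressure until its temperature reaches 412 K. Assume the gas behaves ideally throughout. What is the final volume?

44.1 L

P₁ = nRT₁/V₁ = 4.00×8.314×491/52.6 = 310 kPa.
Isobaric: P stays 310 kPa; V/T = const ⇒ T₂ = 412 K, V₂ = 44.1 L.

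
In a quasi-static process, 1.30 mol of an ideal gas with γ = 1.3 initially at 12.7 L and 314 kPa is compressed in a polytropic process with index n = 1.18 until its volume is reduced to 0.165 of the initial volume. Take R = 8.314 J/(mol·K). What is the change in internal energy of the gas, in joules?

T₁ = P₁V₁/(nR) = 314×12.7/(1.30×8.314) = 369 K.
Polytropic n=1.18: T₂ = T₁(V₁/V₂)^(n−1) = 369×(6.06)^0.18 = 510 K; P₂ = P₁(V₁/V₂)^n = 2630 kPa.
For an ideal gas ΔU = nCvΔT with Cv = R/(γ−1) = 27.7 J/(mol·K).
ΔU = 1.30×27.7×(510−369) = 5090 J.

5090 J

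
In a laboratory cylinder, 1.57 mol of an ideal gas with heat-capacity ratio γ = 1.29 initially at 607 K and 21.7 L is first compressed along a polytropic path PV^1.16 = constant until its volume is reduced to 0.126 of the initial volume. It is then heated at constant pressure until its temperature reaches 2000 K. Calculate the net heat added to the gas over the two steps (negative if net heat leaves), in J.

P₁ = nRT₁/V₁ = 1.57×8.314×607/21.7 = 365 kPa.
Step 1 — Polytropic n=1.16: T₂ = T₁(V₁/V₂)^(n−1) = 607×(7.94)^0.16 = 846 K; P₂ = P₁(V₁/V₂)^n = 4040 kPa.
W = (P₁V₁−P₂V₂)/(n−1) = (365×21.7−4040×2.73)/0.16 = -19500 J.
ΔU = nCvΔT = 1.57×28.7×(846−607) = 10700 J.
Q = ΔU + W = -8720 J.
State after step 1: P = 4040 kPa, V = 2.73 L, T = 846 K.
Step 2 — Isobaric: P stays 4040 kPa; V/T = const ⇒ T₂ = 2000 K, V₂ = 6.47 L.
W = PΔV = 4040×(6.47−2.73) kPa·L = 15100 J.
ΔU = nCvΔT = 1.57×28.7×(2000−846) = 52000 J.
Q = ΔU + W = nCpΔT = 67000 J.
Net over both steps: W = -4390 J, Q = 58300 J, ΔU = 62700 J.

58300 J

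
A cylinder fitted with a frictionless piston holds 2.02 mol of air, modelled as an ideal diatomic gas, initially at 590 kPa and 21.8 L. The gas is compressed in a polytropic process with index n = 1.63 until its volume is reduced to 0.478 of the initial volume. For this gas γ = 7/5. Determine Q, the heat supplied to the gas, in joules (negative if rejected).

T₁ = P₁V₁/(nR) = 590×21.8/(2.02×8.314) = 766 K.
Polytropic n=1.63: T₂ = T₁(V₁/V₂)^(n−1) = 766×(2.09)^0.63 = 1220 K; P₂ = P₁(V₁/V₂)^n = 1970 kPa.
W = (P₁V₁−P₂V₂)/(n−1) = (590×21.8−1970×10.4)/0.63 = -12100 J.
ΔU = nCvΔT = 2.02×20.8×(1220−766) = 19000 J.
Q = ΔU + W = 6950 J.

6950 J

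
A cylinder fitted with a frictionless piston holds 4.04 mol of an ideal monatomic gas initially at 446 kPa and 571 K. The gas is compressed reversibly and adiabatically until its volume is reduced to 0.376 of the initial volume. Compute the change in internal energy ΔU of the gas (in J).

V₁ = nRT₁/P₁ = 4.04×8.314×571/446 = 43.0 L.
Adiabatic: TV^(γ−1) = const ⇒ T₂ = 571×(2.66)^0.667 = 1100 K; PV^γ = const ⇒ P₂ = 2280 kPa.
For an ideal gas ΔU = nCvΔT with Cv = (3/2)R = 12.5 J/(mol·K).
ΔU = 4.04×12.5×(1100−571) = 26500 J.

26500 J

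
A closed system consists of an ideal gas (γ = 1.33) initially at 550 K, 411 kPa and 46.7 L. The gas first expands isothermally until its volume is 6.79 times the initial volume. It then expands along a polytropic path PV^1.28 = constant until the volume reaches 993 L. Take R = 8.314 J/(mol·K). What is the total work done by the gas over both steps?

55500 J

n = P₁V₁/(RT₁) = 411×46.7/(8.314×550) = 4.20 mol.
Step 1 — Isothermal: T stays 550 K; PV = const ⇒ V₂ = 317 L, P₂ = 60.5 kPa.
ΔU = 0 (ideal gas, T constant).
W = nRT ln(V₂/V₁) = 4.20×8.314×550×ln(6.79) = 36800 J.
Q = ΔU + W = 36800 J.
State after step 1: P = 60.5 kPa, V = 317 L, T = 550 K.
Step 2 — Polytropic n=1.28: T₂ = T₁(V₁/V₂)^(n−1) = 550×(0.319)^0.28 = 400 K; P₂ = P₁(V₁/V₂)^n = 14.0 kPa.
W = (P₁V₁−P₂V₂)/(n−1) = (60.5×317−14.0×993)/0.28 = 18800 J.
ΔU = nCvΔT = 4.20×25.2×(400−550) = -15900 J.
Q = ΔU + W = 2840 J.
Net over both steps: W = 55500 J, Q = 39600 J, ΔU = -15900 J.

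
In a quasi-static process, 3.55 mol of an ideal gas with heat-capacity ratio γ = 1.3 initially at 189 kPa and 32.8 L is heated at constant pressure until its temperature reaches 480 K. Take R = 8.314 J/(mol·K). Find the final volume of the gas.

75.0 L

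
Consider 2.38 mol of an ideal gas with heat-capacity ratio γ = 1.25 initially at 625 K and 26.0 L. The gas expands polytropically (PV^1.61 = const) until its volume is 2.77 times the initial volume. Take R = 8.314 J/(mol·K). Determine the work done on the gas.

P₁ = nRT₁/V₁ = 2.38×8.314×625/26.0 = 476 kPa.
Polytropic n=1.61: T₂ = T₁(V₁/V₂)^(n−1) = 625×(0.361)^0.61 = 336 K; P₂ = P₁(V₁/V₂)^n = 92.2 kPa.
W = (P₁V₁−P₂V₂)/(n−1) = (476×26.0−92.2×72.0)/0.61 = 9380 J.
Work done on the gas = −W_by = -9380 J.

-9380 J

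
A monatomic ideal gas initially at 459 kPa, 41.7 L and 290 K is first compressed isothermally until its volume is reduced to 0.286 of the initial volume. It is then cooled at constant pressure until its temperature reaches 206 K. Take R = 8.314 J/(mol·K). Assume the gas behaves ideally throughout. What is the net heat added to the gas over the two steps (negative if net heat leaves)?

-37800 J

n = P₁V₁/(RT₁) = 459×41.7/(8.314×290) = 7.94 mol.
Step 1 — Isothermal: T stays 290 K; PV = const ⇒ V₂ = 11.9 L, P₂ = 1600 kPa.
ΔU = 0 (ideal gas, T constant).
W = nRT ln(V₂/V₁) = 7.94×8.314×290×ln(0.286) = -24000 J.
Q = ΔU + W = -24000 J.
State after step 1: P = 1600 kPa, V = 11.9 L, T = 290 K.
Step 2 — Isobaric: P stays 1600 kPa; V/T = const ⇒ T₂ = 206 K, V₂ = 8.47 L.
W = PΔV = 1600×(8.47−11.9) kPa·L = -5540 J.
ΔU = nCvΔT = 7.94×12.5×(206−290) = -8320 J.
Q = ΔU + W = nCpΔT = -13900 J.
Net over both steps: W = -29500 J, Q = -37800 J, ΔU = -8320 J.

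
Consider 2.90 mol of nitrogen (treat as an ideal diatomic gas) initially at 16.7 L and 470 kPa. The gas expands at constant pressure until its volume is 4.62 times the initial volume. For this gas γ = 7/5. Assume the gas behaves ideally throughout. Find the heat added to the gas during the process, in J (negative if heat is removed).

99400 J

T₁ = P₁V₁/(nR) = 470×16.7/(2.90×8.314) = 326 K.
Isobaric: P stays 470 kPa; V/T = const ⇒ T₂ = 1500 K, V₂ = 77.2 L.
W = PΔV = 470×(77.2−16.7) kPa·L = 28400 J.
ΔU = nCvΔT = 2.90×20.8×(1500−326) = 71000 J.
Q = ΔU + W = nCpΔT = 99400 J.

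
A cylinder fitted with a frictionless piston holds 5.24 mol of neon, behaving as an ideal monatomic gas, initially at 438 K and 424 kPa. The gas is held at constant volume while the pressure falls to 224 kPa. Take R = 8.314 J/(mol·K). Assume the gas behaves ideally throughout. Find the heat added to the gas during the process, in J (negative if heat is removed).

-13500 J

V₁ = nRT₁/P₁ = 5.24×8.314×438/424 = 45.0 L.
Isochoric: V stays 45.0 L; P/T = const ⇒ T₂ = 231 K, P₂ = 224 kPa.
W = 0 (no volume change).
ΔU = nCvΔT = 5.24×12.5×(231−438) = -13500 J.
Q = ΔU = -13500 J.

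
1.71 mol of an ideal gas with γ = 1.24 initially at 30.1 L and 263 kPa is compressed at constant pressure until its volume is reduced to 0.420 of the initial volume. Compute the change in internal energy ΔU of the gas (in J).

-19100 J

T₁ = P₁V₁/(nR) = 263×30.1/(1.71×8.314) = 557 K.
Isobaric: P stays 263 kPa; V/T = const ⇒ T₂ = 234 K, V₂ = 12.6 L.
For an ideal gas ΔU = nCvΔT with Cv = R/(γ−1) = 34.6 J/(mol·K).
ΔU = 1.71×34.6×(234−557) = -19100 J.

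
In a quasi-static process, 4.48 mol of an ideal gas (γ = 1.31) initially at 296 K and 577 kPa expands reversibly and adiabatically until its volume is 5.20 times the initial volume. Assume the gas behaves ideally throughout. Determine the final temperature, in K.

178 K

V₁ = nRT₁/P₁ = 4.48×8.314×296/577 = 19.1 L.
Adiabatic: TV^(γ−1) = const ⇒ T₂ = 296×(0.192)^0.310 = 178 K; PV^γ = const ⇒ P₂ = 66.6 kPa.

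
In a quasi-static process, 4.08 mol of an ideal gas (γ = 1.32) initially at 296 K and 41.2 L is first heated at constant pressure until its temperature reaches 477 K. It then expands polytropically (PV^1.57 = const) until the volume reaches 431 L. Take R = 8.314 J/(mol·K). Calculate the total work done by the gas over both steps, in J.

24800 J

P₁ = nRT₁/V₁ = 4.08×8.314×296/41.2 = 244 kPa.
Step 1 — Isobaric: P stays 244 kPa; V/T = const ⇒ T₂ = 477 K, V₂ = 66.4 L.
W = PΔV = 244×(66.4−41.2) kPa·L = 6140 J.
ΔU = nCvΔT = 4.08×26.0×(477−296) = 19200 J.
Q = ΔU + W = nCpΔT = 25300 J.
State after step 1: P = 244 kPa, V = 66.4 L, T = 477 K.
Step 2 — Polytropic n=1.57: T₂ = T₁(V₁/V₂)^(n−1) = 477×(0.154)^0.57 = 164 K; P₂ = P₁(V₁/V₂)^n = 12.9 kPa.
W = (P₁V₁−P₂V₂)/(n−1) = (244×66.4−12.9×431)/0.57 = 18600 J.
ΔU = nCvΔT = 4.08×26.0×(164−477) = -33200 J.
Q = ΔU + W = -14500 J.
Net over both steps: W = 24800 J, Q = 10800 J, ΔU = -14000 J.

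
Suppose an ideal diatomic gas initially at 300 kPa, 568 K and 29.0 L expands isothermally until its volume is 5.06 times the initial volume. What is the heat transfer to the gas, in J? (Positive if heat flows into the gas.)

14100 J

n = P₁V₁/(RT₁) = 300×29.0/(8.314×568) = 1.84 mol.
Isothermal: T stays 568 K; PV = const ⇒ V₂ = 147 L, P₂ = 59.3 kPa.
ΔU = 0 (ideal gas, T constant).
W = nRT ln(V₂/V₁) = 1.84×8.314×568×ln(5.06) = 14100 J.
Q = ΔU + W = 14100 J.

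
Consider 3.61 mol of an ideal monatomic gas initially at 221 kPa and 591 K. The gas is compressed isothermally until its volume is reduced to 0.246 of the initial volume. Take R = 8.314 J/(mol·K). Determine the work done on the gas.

V₁ = nRT₁/P₁ = 3.61×8.314×591/221 = 80.3 L.
Isothermal: T stays 591 K; PV = const ⇒ V₂ = 19.7 L, P₂ = 898 kPa.
W = nRT ln(V₂/V₁) = 3.61×8.314×591×ln(0.246) = -24900 J.
Work done on the gas = −W_by = 24900 J.

24900 J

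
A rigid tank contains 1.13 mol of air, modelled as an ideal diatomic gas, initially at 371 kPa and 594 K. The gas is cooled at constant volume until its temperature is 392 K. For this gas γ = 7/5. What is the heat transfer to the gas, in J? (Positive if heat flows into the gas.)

-4740 J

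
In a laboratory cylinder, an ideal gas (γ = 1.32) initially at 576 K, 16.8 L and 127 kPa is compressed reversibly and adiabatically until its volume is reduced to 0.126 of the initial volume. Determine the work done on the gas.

n = P₁V₁/(RT₁) = 127×16.8/(8.314×576) = 0.446 mol.
Adiabatic: TV^(γ−1) = const ⇒ T₂ = 576×(7.94)^0.320 = 1120 K; PV^γ = const ⇒ P₂ = 1960 kPa.
ΔU = nCvΔT = 0.446×26.0×(1120−576) = 6270 J.
Q = 0 for an adiabatic process, so W = −ΔU = -6270 J.
Work done on the gas = −W_by = 6270 J.

6270 J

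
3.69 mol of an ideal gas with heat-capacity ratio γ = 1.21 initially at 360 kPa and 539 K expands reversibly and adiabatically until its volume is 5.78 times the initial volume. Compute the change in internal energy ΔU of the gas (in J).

V₁ = nRT₁/P₁ = 3.69×8.314×539/360 = 45.9 L.
Adiabatic: TV^(γ−1) = const ⇒ T₂ = 539×(0.173)^0.210 = 373 K; PV^γ = const ⇒ P₂ = 43.1 kPa.
For an ideal gas ΔU = nCvΔT with Cv = R/(γ−1) = 39.6 J/(mol·K).
ΔU = 3.69×39.6×(373−539) = -24300 J.

-24300 J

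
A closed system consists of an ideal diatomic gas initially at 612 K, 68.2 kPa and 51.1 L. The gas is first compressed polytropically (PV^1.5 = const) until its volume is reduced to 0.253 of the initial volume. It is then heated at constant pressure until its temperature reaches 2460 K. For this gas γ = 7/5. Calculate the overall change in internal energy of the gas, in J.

26300 J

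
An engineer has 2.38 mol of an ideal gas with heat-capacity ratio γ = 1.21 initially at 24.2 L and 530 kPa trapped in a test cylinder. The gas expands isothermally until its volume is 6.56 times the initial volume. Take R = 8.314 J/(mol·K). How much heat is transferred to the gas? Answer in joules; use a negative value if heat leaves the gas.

24100 J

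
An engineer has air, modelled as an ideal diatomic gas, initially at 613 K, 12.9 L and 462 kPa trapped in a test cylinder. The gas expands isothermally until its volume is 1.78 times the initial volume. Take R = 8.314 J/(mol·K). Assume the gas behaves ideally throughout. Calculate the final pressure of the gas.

Isothermal: T stays 613 K; PV = const ⇒ V₂ = 23.0 L, P₂ = 260 kPa.

260 kPa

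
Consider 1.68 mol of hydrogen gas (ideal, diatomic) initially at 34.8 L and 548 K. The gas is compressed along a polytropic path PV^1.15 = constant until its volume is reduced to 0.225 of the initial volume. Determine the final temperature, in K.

685 K

P₁ = nRT₁/V₁ = 1.68×8.314×548/34.8 = 220 kPa.
Polytropic n=1.15: T₂ = T₁(V₁/V₂)^(n−1) = 548×(4.44)^0.15 = 685 K; P₂ = P₁(V₁/V₂)^n = 1220 kPa.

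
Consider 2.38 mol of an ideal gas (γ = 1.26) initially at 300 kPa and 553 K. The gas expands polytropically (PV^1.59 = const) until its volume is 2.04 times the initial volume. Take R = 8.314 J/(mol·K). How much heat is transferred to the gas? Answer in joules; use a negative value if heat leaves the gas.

-8080 J

V₁ = nRT₁/P₁ = 2.38×8.314×553/300 = 36.5 L.
Polytropic n=1.59: T₂ = T₁(V₁/V₂)^(n−1) = 553×(0.490)^0.59 = 363 K; P₂ = P₁(V₁/V₂)^n = 96.6 kPa.
W = (P₁V₁−P₂V₂)/(n−1) = (300×36.5−96.6×74.4)/0.59 = 6370 J.
ΔU = nCvΔT = 2.38×32.0×(363−553) = -14500 J.
Q = ΔU + W = -8080 J.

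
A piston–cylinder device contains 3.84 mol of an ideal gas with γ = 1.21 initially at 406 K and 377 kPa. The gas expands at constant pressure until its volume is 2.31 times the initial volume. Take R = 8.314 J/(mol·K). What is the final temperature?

938 K

V₁ = nRT₁/P₁ = 3.84×8.314×406/377 = 34.4 L.
Isobaric: P stays 377 kPa; V/T = const ⇒ T₂ = 938 K, V₂ = 79.4 L.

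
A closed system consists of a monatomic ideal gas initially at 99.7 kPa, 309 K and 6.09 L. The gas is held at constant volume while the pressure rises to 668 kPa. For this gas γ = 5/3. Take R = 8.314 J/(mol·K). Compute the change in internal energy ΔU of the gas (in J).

n = P₁V₁/(RT₁) = 99.7×6.09/(8.314×309) = 0.236 mol.
Isochoric: V stays 6.09 L; P/T = const ⇒ T₂ = 2070 K, P₂ = 668 kPa.
For an ideal gas ΔU = nCvΔT with Cv = (3/2)R = 12.5 J/(mol·K).
ΔU = 0.236×12.5×(2070−309) = 5190 J.

5190 J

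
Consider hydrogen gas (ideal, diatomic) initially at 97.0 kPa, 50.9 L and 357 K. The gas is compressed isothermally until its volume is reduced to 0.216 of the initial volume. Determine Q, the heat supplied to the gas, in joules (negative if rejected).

-7570 J

n = P₁V₁/(RT₁) = 97.0×50.9/(8.314×357) = 1.66 mol.
Isothermal: T stays 357 K; PV = const ⇒ V₂ = 11.0 L, P₂ = 449 kPa.
ΔU = 0 (ideal gas, T constant).
W = nRT ln(V₂/V₁) = 1.66×8.314×357×ln(0.216) = -7570 J.
Q = ΔU + W = -7570 J.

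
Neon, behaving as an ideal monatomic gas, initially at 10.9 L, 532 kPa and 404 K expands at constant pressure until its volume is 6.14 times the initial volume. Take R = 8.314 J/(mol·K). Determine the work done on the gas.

-29800 J

n = P₁V₁/(RT₁) = 532×10.9/(8.314×404) = 1.73 mol.
Isobaric: P stays 532 kPa; V/T = const ⇒ T₂ = 2480 K, V₂ = 66.9 L.
W = PΔV = 532×(66.9−10.9) kPa·L = 29800 J.
Work done on the gas = −W_by = -29800 J.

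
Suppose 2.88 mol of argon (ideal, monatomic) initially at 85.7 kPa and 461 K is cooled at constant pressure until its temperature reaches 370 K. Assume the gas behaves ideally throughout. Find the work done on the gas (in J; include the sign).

2180 J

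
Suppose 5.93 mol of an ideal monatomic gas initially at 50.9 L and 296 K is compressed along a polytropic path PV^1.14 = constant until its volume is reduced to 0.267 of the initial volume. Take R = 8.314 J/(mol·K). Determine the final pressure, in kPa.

1290 kPa

P₁ = nRT₁/V₁ = 5.93×8.314×296/50.9 = 287 kPa.
Polytropic n=1.14: T₂ = T₁(V₁/V₂)^(n−1) = 296×(3.75)^0.14 = 356 K; P₂ = P₁(V₁/V₂)^n = 1290 kPa.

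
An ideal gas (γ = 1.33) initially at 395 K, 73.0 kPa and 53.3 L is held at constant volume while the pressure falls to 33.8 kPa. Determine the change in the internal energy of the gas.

n = P₁V₁/(RT₁) = 73.0×53.3/(8.314×395) = 1.18 mol.
Isochoric: V stays 53.3 L; P/T = const ⇒ T₂ = 183 K, P₂ = 33.8 kPa.
For an ideal gas ΔU = nCvΔT with Cv = R/(γ−1) = 25.2 J/(mol·K).
ΔU = 1.18×25.2×(183−395) = -6330 J.

-6330 J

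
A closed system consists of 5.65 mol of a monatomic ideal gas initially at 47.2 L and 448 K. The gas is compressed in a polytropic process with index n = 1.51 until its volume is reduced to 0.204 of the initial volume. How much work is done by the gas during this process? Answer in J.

-51600 J

P₁ = nRT₁/V₁ = 5.65×8.314×448/47.2 = 446 kPa.
Polytropic n=1.51: T₂ = T₁(V₁/V₂)^(n−1) = 448×(4.90)^0.51 = 1010 K; P₂ = P₁(V₁/V₂)^n = 4920 kPa.
W = (P₁V₁−P₂V₂)/(n−1) = (446×47.2−4920×9.63)/0.51 = -51600 J.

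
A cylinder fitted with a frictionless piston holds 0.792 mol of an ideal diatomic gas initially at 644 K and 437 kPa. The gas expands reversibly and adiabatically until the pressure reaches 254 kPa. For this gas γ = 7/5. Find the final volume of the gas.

14.3 L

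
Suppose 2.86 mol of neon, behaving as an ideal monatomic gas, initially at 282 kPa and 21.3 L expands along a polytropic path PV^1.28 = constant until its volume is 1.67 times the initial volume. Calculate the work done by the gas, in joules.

2870 J

T₁ = P₁V₁/(nR) = 282×21.3/(2.86×8.314) = 253 K.
Polytropic n=1.28: T₂ = T₁(V₁/V₂)^(n−1) = 253×(0.599)^0.28 = 219 K; P₂ = P₁(V₁/V₂)^n = 146 kPa.
W = (P₁V₁−P₂V₂)/(n−1) = (282×21.3−146×35.6)/0.28 = 2870 J.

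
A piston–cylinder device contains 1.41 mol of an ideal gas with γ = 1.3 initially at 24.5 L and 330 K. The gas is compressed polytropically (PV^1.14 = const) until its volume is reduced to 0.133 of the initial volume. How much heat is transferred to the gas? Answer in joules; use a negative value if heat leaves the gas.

P₁ = nRT₁/V₁ = 1.41×8.314×330/24.5 = 158 kPa.
Polytropic n=1.14: T₂ = T₁(V₁/V₂)^(n−1) = 330×(7.52)^0.14 = 438 K; P₂ = P₁(V₁/V₂)^n = 1570 kPa.
W = (P₁V₁−P₂V₂)/(n−1) = (158×24.5−1570×3.26)/0.14 = -9020 J.
ΔU = nCvΔT = 1.41×27.7×(438−330) = 4210 J.
Q = ΔU + W = -4810 J.

-4810 J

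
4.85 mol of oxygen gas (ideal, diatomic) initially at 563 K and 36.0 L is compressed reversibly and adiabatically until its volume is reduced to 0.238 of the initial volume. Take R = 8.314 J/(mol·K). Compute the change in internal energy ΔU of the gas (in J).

P₁ = nRT₁/V₁ = 4.85×8.314×563/36.0 = 631 kPa.
Adiabatic: TV^(γ−1) = const ⇒ T₂ = 563×(4.20)^0.400 = 1000 K; PV^γ = const ⇒ P₂ = 4700 kPa.
For an ideal gas ΔU = nCvΔT with Cv = (5/2)R = 20.8 J/(mol·K).
ΔU = 4.85×20.8×(1000−563) = 44000 J.

44000 J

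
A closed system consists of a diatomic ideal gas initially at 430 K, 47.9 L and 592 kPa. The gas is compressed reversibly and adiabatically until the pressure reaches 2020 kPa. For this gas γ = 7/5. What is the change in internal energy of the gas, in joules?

29800 J

n = P₁V₁/(RT₁) = 592×47.9/(8.314×430) = 7.93 mol.
Adiabatic: T₂/T₁ = (P₂/P₁)^((γ−1)/γ) ⇒ T₂ = 430×(3.41)^0.286 = 611 K; V₂ = 19.9 L.
For an ideal gas ΔU = nCvΔT with Cv = (5/2)R = 20.8 J/(mol·K).
ΔU = 7.93×20.8×(611−430) = 29800 J.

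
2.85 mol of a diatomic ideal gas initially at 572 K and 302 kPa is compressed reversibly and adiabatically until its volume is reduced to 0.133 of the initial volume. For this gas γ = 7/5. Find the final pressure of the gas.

5090 kPa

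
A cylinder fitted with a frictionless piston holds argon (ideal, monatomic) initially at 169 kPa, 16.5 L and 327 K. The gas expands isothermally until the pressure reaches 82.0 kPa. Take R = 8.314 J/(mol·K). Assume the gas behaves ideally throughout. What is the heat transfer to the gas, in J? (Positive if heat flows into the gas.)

n = P₁V₁/(RT₁) = 169×16.5/(8.314×327) = 1.03 mol.
Isothermal: T stays 327 K; PV = const ⇒ V₂ = 34.0 L, P₂ = 82.0 kPa.
ΔU = 0 (ideal gas, T constant).
W = nRT ln(V₂/V₁) = 1.03×8.314×327×ln(2.06) = 2020 J.
Q = ΔU + W = 2020 J.

2020 J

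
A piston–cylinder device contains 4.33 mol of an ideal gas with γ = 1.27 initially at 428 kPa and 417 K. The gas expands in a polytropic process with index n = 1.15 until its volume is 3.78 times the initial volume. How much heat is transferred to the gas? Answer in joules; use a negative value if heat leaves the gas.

8040 J

V₁ = nRT₁/P₁ = 4.33×8.314×417/428 = 35.1 L.
Polytropic n=1.15: T₂ = T₁(V₁/V₂)^(n−1) = 417×(0.265)^0.15 = 342 K; P₂ = P₁(V₁/V₂)^n = 92.8 kPa.
W = (P₁V₁−P₂V₂)/(n−1) = (428×35.1−92.8×133)/0.15 = 18100 J.
ΔU = nCvΔT = 4.33×30.8×(342−417) = -10100 J.
Q = ΔU + W = 8040 J.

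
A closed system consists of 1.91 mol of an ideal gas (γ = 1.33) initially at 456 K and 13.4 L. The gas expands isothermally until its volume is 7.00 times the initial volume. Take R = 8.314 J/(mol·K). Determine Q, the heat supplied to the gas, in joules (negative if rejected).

14100 J

P₁ = nRT₁/V₁ = 1.91×8.314×456/13.4 = 540 kPa.
Isothermal: T stays 456 K; PV = const ⇒ V₂ = 93.8 L, P₂ = 77.2 kPa.
ΔU = 0 (ideal gas, T constant).
W = nRT ln(V₂/V₁) = 1.91×8.314×456×ln(7.00) = 14100 J.
Q = ΔU + W = 14100 J.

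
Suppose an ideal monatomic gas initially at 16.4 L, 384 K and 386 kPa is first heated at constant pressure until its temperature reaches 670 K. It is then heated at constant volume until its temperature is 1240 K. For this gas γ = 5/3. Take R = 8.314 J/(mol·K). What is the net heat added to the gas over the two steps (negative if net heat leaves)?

n = P₁V₁/(RT₁) = 386×16.4/(8.314×384) = 1.98 mol.
Step 1 — Isobaric: P stays 386 kPa; V/T = const ⇒ T₂ = 670 K, V₂ = 28.6 L.
W = PΔV = 386×(28.6−16.4) kPa·L = 4710 J.
ΔU = nCvΔT = 1.98×12.5×(670−384) = 7070 J.
Q = ΔU + W = nCpΔT = 11800 J.
State after step 1: P = 386 kPa, V = 28.6 L, T = 670 K.
Step 2 — Isochoric: V stays 28.6 L; P/T = const ⇒ T₂ = 1240 K, P₂ = 714 kPa.
W = 0 (no volume change).
ΔU = nCvΔT = 1.98×12.5×(1240−670) = 14100 J.
Q = ΔU = 14100 J.
Net over both steps: W = 4710 J, Q = 25900 J, ΔU = 21200 J.

25900 J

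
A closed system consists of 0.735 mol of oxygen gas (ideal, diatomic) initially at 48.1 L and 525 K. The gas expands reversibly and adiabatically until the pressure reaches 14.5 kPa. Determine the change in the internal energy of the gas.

P₁ = nRT₁/V₁ = 0.735×8.314×525/48.1 = 66.7 kPa.
Adiabatic: T₂/T₁ = (P₂/P₁)^((γ−1)/γ) ⇒ T₂ = 525×(0.217)^0.286 = 339 K; V₂ = 143 L.
For an ideal gas ΔU = nCvΔT with Cv = (5/2)R = 20.8 J/(mol·K).
ΔU = 0.735×20.8×(339−525) = -2830 J.

-2830 J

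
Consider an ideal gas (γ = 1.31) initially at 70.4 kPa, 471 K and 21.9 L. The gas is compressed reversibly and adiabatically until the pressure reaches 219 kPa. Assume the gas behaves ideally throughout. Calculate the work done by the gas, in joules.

-1530 J

n = P₁V₁/(RT₁) = 70.4×21.9/(8.314×471) = 0.394 mol.
Adiabatic: T₂/T₁ = (P₂/P₁)^((γ−1)/γ) ⇒ T₂ = 471×(3.11)^0.237 = 616 K; V₂ = 9.21 L.
ΔU = nCvΔT = 0.394×26.8×(616−471) = 1530 J.
Q = 0 for an adiabatic process, so W = −ΔU = -1530 J.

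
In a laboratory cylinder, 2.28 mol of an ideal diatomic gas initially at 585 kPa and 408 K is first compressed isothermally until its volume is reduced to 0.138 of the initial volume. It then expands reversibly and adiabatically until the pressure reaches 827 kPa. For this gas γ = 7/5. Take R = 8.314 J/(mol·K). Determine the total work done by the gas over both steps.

V₁ = nRT₁/P₁ = 2.28×8.314×408/585 = 13.2 L.
Step 1 — Isothermal: T stays 408 K; PV = const ⇒ V₂ = 1.82 L, P₂ = 4240 kPa.
ΔU = 0 (ideal gas, T constant).
W = nRT ln(V₂/V₁) = 2.28×8.314×408×ln(0.138) = -15300 J.
Q = ΔU + W = -15300 J.
State after step 1: P = 4240 kPa, V = 1.82 L, T = 408 K.
Step 2 — Adiabatic: T₂/T₁ = (P₂/P₁)^((γ−1)/γ) ⇒ T₂ = 408×(0.195)^0.286 = 256 K; V₂ = 5.86 L.
ΔU = nCvΔT = 2.28×20.8×(256−408) = -7210 J.
Q = 0 for an adiabatic process, so W = −ΔU = 7210 J.
Net over both steps: W = -8100 J, Q = -15300 J, ΔU = -7210 J.

-8100 J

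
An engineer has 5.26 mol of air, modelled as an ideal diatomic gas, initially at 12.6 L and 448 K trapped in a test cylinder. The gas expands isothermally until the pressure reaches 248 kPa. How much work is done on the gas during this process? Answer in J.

-36000 J

P₁ = nRT₁/V₁ = 5.26×8.314×448/12.6 = 1550 kPa.
Isothermal: T stays 448 K; PV = const ⇒ V₂ = 79.0 L, P₂ = 248 kPa.
W = nRT ln(V₂/V₁) = 5.26×8.314×448×ln(6.27) = 36000 J.
Work done on the gas = −W_by = -36000 J.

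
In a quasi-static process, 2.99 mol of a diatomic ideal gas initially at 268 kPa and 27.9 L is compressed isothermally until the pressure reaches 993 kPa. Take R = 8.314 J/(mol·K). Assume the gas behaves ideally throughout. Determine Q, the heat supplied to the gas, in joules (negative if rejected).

-9790 J

T₁ = P₁V₁/(nR) = 268×27.9/(2.99×8.314) = 301 K.
Isothermal: T stays 301 K; PV = const ⇒ V₂ = 7.53 L, P₂ = 993 kPa.
ΔU = 0 (ideal gas, T constant).
W = nRT ln(V₂/V₁) = 2.99×8.314×301×ln(0.270) = -9790 J.
Q = ΔU + W = -9790 J.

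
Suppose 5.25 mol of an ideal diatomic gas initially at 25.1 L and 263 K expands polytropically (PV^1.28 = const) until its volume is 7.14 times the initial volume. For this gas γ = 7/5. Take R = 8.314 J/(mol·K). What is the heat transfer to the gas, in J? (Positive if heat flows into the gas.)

5210 J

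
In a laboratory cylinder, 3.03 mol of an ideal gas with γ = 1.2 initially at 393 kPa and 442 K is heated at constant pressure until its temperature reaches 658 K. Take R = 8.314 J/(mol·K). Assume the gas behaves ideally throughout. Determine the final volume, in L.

V₁ = nRT₁/P₁ = 3.03×8.314×442/393 = 28.3 L.
Isobaric: P stays 393 kPa; V/T = const ⇒ T₂ = 658 K, V₂ = 42.2 L.

42.2 L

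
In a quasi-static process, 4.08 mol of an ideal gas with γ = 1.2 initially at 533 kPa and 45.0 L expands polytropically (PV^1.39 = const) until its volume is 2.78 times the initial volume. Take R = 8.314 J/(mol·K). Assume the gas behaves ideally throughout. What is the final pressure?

129 kPa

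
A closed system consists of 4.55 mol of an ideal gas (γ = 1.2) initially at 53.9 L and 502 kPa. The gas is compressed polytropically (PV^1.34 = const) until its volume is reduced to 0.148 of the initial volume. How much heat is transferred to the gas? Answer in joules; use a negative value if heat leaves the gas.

51000 J

T₁ = P₁V₁/(nR) = 502×53.9/(4.55×8.314) = 715 K.
Polytropic n=1.34: T₂ = T₁(V₁/V₂)^(n−1) = 715×(6.76)^0.34 = 1370 K; P₂ = P₁(V₁/V₂)^n = 6490 kPa.
W = (P₁V₁−P₂V₂)/(n−1) = (502×53.9−6490×7.98)/0.34 = -72800 J.
ΔU = nCvΔT = 4.55×41.6×(1370−715) = 124000 J.
Q = ΔU + W = 51000 J.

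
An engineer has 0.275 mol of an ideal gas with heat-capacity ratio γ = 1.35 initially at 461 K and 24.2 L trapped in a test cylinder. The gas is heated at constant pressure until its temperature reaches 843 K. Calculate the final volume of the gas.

P₁ = nRT₁/V₁ = 0.275×8.314×461/24.2 = 43.6 kPa.
Isobaric: P stays 43.6 kPa; V/T = const ⇒ T₂ = 843 K, V₂ = 44.3 L.

44.3 L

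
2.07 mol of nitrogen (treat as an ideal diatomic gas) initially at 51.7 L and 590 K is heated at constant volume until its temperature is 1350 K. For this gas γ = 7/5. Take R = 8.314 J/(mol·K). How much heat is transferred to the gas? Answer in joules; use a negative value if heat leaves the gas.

P₁ = nRT₁/V₁ = 2.07×8.314×590/51.7 = 196 kPa.
Isochoric: V stays 51.7 L; P/T = const ⇒ T₂ = 1350 K, P₂ = 449 kPa.
W = 0 (no volume change).
ΔU = nCvΔT = 2.07×20.8×(1350−590) = 32700 J.
Q = ΔU = 32700 J.

32700 J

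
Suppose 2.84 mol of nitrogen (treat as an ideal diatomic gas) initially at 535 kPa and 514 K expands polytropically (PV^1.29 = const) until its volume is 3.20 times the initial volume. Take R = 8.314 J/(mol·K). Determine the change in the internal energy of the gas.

V₁ = nRT₁/P₁ = 2.84×8.314×514/535 = 22.7 L.
Polytropic n=1.29: T₂ = T₁(V₁/V₂)^(n−1) = 514×(0.312)^0.29 = 367 K; P₂ = P₁(V₁/V₂)^n = 119 kPa.
For an ideal gas ΔU = nCvΔT with Cv = (5/2)R = 20.8 J/(mol·K).
ΔU = 2.84×20.8×(367−514) = -8690 J.

-8690 J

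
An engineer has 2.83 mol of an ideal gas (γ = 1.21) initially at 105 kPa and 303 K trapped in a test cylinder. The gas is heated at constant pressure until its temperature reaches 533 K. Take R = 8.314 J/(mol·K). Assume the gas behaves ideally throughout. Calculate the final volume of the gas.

119 L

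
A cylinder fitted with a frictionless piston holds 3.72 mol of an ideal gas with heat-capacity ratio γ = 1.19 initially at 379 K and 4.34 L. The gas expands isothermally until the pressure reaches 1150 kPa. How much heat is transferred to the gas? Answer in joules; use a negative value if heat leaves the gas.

P₁ = nRT₁/V₁ = 3.72×8.314×379/4.34 = 2700 kPa.
Isothermal: T stays 379 K; PV = const ⇒ V₂ = 10.2 L, P₂ = 1150 kPa.
ΔU = 0 (ideal gas, T constant).
W = nRT ln(V₂/V₁) = 3.72×8.314×379×ln(2.35) = 10000 J.
Q = ΔU + W = 10000 J.

10000 J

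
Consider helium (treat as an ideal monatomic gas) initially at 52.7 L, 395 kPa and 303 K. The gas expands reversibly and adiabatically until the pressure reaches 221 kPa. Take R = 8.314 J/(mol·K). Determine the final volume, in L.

74.7 L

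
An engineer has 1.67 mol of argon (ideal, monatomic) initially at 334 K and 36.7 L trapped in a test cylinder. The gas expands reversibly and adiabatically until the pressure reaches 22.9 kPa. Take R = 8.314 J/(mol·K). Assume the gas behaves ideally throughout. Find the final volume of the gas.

102 L

P₁ = nRT₁/V₁ = 1.67×8.314×334/36.7 = 126 kPa.
Adiabatic: T₂/T₁ = (P₂/P₁)^((γ−1)/γ) ⇒ T₂ = 334×(0.181)^0.400 = 169 K; V₂ = 102 L.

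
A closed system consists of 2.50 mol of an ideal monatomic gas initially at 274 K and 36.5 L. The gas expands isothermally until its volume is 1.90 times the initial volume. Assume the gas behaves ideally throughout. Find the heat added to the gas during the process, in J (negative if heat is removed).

P₁ = nRT₁/V₁ = 2.50×8.314×274/36.5 = 156 kPa.
Isothermal: T stays 274 K; PV = const ⇒ V₂ = 69.3 L, P₂ = 82.1 kPa.
ΔU = 0 (ideal gas, T constant).
W = nRT ln(V₂/V₁) = 2.50×8.314×274×ln(1.90) = 3660 J.
Q = ΔU + W = 3660 J.

3660 J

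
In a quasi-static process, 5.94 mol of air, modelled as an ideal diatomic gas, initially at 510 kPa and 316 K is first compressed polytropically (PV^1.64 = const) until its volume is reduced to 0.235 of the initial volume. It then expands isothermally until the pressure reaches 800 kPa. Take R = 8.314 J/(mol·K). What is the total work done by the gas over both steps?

38700 J

V₁ = nRT₁/P₁ = 5.94×8.314×316/510 = 30.6 L.
Step 1 — Polytropic n=1.64: T₂ = T₁(V₁/V₂)^(n−1) = 316×(4.26)^0.64 = 798 K; P₂ = P₁(V₁/V₂)^n = 5480 kPa.
W = (P₁V₁−P₂V₂)/(n−1) = (510×30.6−5480×7.19)/0.64 = -37200 J.
ΔU = nCvΔT = 5.94×20.8×(798−316) = 59600 J.
Q = ΔU + W = 22300 J.
State after step 1: P = 5480 kPa, V = 7.19 L, T = 798 K.
Step 2 — Isothermal: T stays 798 K; PV = const ⇒ V₂ = 49.3 L, P₂ = 800 kPa.
ΔU = 0 (ideal gas, T constant).
W = nRT ln(V₂/V₁) = 5.94×8.314×798×ln(6.85) = 75900 J.
Q = ΔU + W = 75900 J.
Net over both steps: W = 38700 J, Q = 98200 J, ΔU = 59600 J.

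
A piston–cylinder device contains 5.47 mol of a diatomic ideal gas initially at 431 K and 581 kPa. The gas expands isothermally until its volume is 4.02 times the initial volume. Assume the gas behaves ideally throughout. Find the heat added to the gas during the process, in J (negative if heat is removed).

V₁ = nRT₁/P₁ = 5.47×8.314×431/581 = 33.7 L.
Isothermal: T stays 431 K; PV = const ⇒ V₂ = 136 L, P₂ = 145 kPa.
ΔU = 0 (ideal gas, T constant).
W = nRT ln(V₂/V₁) = 5.47×8.314×431×ln(4.02) = 27300 J.
Q = ΔU + W = 27300 J.

27300 J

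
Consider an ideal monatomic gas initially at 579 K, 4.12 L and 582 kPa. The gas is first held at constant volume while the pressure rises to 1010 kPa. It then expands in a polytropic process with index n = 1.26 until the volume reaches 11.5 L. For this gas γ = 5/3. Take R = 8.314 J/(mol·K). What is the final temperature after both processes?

n = P₁V₁/(RT₁) = 582×4.12/(8.314×579) = 0.498 mol.
Step 1 — Isochoric: V stays 4.12 L; P/T = const ⇒ T₂ = 1000 K, P₂ = 1010 kPa.
W = 0 (no volume change).
ΔU = nCvΔT = 0.498×12.5×(1000−579) = 2650 J.
Q = ΔU = 2650 J.
State after step 1: P = 1010 kPa, V = 4.12 L, T = 1000 K.
Step 2 — Polytropic n=1.26: T₂ = T₁(V₁/V₂)^(n−1) = 1000×(0.358)^0.26 = 769 K; P₂ = P₁(V₁/V₂)^n = 277 kPa.
W = (P₁V₁−P₂V₂)/(n−1) = (1010×4.12−277×11.5)/0.26 = 3750 J.
ΔU = nCvΔT = 0.498×12.5×(769−1000) = -1460 J.
Q = ΔU + W = 2290 J.
Net over both steps: W = 3750 J, Q = 4930 J, ΔU = 1180 J.

769 K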